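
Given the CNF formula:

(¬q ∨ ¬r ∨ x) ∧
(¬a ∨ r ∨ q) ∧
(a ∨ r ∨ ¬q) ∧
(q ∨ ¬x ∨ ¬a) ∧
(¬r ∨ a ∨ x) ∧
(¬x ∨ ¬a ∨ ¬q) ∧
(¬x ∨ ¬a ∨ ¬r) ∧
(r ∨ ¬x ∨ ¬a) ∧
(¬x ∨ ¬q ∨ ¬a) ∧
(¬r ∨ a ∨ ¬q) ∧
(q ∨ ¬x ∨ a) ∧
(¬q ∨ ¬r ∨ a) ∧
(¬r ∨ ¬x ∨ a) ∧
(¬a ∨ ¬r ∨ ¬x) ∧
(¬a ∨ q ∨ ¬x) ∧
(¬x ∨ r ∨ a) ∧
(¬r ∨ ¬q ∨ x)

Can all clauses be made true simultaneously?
Yes

Yes, the formula is satisfiable.

One satisfying assignment is: q=False, a=False, x=False, r=False

Verification: With this assignment, all 17 clauses evaluate to true.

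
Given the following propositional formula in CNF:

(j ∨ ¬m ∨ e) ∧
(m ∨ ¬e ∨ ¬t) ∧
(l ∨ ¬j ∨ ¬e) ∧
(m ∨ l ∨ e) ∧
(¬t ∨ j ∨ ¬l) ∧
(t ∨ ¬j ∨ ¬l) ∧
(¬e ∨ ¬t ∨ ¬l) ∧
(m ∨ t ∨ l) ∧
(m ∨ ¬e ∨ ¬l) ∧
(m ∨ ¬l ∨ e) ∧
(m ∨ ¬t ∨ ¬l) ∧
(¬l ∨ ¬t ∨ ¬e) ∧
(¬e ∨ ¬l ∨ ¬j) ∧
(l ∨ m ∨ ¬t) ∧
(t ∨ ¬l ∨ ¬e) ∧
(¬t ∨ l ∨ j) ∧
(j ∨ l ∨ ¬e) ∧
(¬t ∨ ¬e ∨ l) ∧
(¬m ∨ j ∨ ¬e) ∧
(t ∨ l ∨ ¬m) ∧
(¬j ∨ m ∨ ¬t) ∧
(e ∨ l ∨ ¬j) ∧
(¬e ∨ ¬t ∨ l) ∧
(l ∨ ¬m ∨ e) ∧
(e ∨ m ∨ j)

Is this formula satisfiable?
Yes

Yes, the formula is satisfiable.

One satisfying assignment is: m=True, j=True, l=True, t=True, e=False

Verification: With this assignment, all 25 clauses evaluate to true.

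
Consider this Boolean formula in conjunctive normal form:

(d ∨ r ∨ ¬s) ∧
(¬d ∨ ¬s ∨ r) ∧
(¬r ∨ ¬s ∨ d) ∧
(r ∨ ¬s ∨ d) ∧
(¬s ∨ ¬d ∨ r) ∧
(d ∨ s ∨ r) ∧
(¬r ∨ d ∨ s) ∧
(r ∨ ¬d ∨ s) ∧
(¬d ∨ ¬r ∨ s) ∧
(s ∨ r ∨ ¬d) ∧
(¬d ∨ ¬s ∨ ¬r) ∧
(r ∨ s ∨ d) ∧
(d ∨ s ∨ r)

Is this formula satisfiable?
No

No, the formula is not satisfiable.

No assignment of truth values to the variables can make all 13 clauses true simultaneously.

The formula is UNSAT (unsatisfiable).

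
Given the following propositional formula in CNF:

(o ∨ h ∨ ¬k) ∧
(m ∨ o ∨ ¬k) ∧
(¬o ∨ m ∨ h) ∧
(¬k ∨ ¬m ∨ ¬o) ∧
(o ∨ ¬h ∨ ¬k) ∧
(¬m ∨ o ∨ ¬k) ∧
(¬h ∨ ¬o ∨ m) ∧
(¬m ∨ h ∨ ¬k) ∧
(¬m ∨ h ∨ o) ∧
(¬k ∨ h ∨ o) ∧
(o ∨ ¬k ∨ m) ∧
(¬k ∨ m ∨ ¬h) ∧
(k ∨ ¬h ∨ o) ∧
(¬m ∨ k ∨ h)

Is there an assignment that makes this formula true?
Yes

Yes, the formula is satisfiable.

One satisfying assignment is: o=False, k=False, m=False, h=False

Verification: With this assignment, all 14 clauses evaluate to true.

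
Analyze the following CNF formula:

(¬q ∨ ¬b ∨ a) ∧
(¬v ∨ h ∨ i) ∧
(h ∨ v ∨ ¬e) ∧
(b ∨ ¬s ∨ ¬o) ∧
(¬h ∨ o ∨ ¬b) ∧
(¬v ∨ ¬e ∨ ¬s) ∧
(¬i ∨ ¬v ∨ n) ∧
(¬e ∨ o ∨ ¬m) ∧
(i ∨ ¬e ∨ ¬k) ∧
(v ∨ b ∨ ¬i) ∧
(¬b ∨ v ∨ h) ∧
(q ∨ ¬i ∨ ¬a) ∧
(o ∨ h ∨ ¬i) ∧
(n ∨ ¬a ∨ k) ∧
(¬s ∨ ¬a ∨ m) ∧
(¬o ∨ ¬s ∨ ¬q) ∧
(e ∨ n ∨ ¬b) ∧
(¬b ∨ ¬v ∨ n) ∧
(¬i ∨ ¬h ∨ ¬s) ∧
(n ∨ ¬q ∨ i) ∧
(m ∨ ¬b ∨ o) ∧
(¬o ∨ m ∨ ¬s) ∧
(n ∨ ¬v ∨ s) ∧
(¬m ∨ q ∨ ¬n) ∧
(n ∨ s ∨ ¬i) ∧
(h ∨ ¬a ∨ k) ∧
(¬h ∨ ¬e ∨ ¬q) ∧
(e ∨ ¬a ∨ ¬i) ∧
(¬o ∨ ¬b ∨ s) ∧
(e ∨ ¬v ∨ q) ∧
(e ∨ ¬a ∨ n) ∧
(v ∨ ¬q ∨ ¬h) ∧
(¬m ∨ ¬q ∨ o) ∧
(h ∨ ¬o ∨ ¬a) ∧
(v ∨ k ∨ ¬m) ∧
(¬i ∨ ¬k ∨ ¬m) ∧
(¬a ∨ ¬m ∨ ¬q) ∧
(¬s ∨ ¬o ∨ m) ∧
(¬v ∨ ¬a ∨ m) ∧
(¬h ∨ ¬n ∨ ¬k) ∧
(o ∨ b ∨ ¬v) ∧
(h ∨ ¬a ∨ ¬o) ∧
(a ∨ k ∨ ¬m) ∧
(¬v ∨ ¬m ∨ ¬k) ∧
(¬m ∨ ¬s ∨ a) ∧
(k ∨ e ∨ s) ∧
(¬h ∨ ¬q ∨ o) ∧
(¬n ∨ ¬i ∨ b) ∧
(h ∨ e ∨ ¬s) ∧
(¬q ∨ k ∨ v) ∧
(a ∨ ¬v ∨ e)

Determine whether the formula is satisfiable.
Yes

Yes, the formula is satisfiable.

One satisfying assignment is: b=False, e=True, q=False, i=False, h=True, s=False, m=False, o=False, n=False, a=False, k=False, v=False

Verification: With this assignment, all 51 clauses evaluate to true.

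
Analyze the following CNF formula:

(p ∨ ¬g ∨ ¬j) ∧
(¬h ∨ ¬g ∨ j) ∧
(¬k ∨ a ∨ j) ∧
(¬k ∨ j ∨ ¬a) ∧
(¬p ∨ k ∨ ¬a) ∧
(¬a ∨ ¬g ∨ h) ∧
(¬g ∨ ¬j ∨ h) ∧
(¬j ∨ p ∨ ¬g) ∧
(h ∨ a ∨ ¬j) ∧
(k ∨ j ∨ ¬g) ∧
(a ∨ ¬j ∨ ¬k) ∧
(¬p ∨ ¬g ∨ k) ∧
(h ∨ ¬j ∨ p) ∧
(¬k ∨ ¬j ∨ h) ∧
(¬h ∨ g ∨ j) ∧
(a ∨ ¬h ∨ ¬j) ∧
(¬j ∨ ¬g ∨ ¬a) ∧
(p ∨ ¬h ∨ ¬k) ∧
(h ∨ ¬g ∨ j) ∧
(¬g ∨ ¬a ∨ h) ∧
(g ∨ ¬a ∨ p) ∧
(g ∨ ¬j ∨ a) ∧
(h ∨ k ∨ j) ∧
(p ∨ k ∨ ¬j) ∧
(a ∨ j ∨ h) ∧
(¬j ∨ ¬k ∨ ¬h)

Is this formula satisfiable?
No

No, the formula is not satisfiable.

No assignment of truth values to the variables can make all 26 clauses true simultaneously.

The formula is UNSAT (unsatisfiable).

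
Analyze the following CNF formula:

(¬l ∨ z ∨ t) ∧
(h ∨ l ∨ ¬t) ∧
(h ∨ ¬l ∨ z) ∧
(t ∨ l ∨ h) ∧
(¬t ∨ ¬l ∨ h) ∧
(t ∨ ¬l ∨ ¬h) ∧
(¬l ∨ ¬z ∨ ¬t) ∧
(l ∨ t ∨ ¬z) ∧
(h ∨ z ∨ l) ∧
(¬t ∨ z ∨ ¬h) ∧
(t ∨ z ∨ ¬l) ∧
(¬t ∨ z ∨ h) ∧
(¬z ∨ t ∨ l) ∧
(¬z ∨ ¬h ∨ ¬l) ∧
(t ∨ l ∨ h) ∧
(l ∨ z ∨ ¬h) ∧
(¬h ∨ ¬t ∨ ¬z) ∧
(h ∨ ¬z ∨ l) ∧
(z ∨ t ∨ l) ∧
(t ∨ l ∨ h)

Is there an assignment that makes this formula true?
Yes

Yes, the formula is satisfiable.

One satisfying assignment is: t=False, z=True, h=False, l=True

Verification: With this assignment, all 20 clauses evaluate to true.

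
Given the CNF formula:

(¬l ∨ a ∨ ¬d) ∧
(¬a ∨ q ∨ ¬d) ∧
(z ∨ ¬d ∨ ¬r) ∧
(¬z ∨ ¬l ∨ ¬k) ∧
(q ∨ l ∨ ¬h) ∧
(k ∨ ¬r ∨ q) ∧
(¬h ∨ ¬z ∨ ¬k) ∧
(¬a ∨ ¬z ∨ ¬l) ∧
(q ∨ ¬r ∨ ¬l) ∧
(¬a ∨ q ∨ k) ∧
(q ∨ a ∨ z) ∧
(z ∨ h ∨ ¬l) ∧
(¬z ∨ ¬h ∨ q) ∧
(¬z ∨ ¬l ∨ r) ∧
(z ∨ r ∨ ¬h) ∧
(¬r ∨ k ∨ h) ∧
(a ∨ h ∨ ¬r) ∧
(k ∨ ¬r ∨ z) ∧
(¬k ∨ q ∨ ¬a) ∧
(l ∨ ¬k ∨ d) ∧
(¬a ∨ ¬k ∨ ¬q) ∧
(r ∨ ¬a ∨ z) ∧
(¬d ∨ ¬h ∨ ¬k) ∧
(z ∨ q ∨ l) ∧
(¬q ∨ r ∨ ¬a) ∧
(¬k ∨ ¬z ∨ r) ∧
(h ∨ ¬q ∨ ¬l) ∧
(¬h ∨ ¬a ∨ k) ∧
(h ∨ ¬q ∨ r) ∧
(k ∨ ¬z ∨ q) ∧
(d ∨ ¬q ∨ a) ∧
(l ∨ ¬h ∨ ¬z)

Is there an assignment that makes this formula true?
No

No, the formula is not satisfiable.

No assignment of truth values to the variables can make all 32 clauses true simultaneously.

The formula is UNSAT (unsatisfiable).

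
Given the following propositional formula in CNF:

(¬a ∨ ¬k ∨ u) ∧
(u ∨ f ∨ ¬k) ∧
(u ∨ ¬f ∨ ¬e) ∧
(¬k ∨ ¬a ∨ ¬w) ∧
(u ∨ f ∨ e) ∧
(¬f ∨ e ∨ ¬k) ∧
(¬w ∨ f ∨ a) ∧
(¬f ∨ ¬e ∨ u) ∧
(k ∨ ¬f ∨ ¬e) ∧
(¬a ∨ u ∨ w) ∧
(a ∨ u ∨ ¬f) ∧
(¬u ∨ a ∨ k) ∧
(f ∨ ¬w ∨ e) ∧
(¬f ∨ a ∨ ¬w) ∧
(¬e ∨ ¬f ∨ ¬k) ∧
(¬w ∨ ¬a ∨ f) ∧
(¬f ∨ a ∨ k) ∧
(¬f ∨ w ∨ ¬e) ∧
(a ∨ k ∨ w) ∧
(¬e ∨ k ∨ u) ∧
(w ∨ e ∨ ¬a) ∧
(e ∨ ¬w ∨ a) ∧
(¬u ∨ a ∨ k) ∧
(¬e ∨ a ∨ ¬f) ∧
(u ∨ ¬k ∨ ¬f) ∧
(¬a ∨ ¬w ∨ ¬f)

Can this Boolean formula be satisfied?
Yes

Yes, the formula is satisfiable.

One satisfying assignment is: k=True, e=False, w=False, f=False, u=True, a=False

Verification: With this assignment, all 26 clauses evaluate to true.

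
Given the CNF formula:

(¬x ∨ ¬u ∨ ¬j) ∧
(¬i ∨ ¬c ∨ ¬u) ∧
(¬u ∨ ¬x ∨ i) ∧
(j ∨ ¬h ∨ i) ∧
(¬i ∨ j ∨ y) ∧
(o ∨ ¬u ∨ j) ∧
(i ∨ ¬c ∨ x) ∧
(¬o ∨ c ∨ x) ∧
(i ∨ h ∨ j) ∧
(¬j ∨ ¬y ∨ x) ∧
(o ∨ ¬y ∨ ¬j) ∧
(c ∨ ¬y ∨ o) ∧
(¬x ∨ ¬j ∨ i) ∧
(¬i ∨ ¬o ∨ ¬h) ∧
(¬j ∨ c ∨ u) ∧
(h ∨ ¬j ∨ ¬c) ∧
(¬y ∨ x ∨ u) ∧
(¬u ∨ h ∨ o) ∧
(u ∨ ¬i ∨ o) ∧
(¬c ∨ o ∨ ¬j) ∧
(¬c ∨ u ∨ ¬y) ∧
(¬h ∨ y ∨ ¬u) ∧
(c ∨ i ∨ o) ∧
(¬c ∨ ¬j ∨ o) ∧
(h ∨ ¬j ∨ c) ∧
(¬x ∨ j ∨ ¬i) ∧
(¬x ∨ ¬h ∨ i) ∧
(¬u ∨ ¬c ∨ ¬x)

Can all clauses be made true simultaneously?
No

No, the formula is not satisfiable.

No assignment of truth values to the variables can make all 28 clauses true simultaneously.

The formula is UNSAT (unsatisfiable).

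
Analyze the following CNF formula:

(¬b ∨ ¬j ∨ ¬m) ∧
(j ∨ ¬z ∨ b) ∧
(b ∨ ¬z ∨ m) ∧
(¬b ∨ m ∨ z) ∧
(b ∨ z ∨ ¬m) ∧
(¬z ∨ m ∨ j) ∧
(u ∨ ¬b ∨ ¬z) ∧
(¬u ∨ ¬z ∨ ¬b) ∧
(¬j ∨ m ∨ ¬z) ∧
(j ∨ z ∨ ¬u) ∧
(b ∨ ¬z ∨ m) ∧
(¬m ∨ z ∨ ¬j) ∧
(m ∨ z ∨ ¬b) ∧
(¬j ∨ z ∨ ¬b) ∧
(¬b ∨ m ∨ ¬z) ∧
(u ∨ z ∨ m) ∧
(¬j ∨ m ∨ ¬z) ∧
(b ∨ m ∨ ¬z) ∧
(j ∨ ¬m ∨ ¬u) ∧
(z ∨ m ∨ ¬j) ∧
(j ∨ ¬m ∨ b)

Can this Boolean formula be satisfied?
Yes

Yes, the formula is satisfiable.

One satisfying assignment is: z=True, b=False, u=True, j=True, m=True

Verification: With this assignment, all 21 clauses evaluate to true.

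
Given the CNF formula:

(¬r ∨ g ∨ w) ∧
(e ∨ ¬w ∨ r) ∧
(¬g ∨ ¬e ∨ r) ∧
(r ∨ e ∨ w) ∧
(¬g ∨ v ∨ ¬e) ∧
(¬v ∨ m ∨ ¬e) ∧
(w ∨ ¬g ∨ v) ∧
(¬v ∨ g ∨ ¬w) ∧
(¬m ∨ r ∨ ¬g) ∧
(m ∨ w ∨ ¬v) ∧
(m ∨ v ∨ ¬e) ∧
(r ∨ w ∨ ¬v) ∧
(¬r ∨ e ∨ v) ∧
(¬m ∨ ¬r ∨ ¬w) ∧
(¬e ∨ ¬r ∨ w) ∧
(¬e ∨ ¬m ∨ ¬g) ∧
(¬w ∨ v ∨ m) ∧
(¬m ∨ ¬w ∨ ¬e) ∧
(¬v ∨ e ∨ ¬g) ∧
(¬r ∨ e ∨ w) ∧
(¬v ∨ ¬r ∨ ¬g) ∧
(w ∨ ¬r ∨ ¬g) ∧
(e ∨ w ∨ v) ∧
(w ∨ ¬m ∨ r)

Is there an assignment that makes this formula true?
No

No, the formula is not satisfiable.

No assignment of truth values to the variables can make all 24 clauses true simultaneously.

The formula is UNSAT (unsatisfiable).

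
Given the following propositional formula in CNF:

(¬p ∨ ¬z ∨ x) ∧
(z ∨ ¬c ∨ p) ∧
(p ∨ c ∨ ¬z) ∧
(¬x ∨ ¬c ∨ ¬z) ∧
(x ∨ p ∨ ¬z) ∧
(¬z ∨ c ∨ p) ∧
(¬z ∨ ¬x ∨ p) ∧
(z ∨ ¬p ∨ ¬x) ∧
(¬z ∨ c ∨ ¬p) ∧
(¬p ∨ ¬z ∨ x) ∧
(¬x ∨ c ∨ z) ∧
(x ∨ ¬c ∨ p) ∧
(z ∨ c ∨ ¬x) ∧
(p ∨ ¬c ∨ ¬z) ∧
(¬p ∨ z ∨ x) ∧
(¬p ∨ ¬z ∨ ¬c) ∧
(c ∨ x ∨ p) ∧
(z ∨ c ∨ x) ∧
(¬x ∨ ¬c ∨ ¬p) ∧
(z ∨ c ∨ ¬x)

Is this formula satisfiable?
No

No, the formula is not satisfiable.

No assignment of truth values to the variables can make all 20 clauses true simultaneously.

The formula is UNSAT (unsatisfiable).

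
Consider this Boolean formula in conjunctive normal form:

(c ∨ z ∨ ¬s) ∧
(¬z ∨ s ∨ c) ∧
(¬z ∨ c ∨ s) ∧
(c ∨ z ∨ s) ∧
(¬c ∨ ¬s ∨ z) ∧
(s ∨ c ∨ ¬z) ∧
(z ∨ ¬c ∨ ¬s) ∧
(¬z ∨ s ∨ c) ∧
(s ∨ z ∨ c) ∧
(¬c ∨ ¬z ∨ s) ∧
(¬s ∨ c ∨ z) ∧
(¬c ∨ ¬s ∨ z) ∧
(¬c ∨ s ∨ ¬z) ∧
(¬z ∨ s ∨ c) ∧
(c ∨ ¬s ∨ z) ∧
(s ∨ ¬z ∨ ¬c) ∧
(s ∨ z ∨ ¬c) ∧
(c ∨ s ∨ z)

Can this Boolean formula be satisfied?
Yes

Yes, the formula is satisfiable.

One satisfying assignment is: s=True, z=True, c=True

Verification: With this assignment, all 18 clauses evaluate to true.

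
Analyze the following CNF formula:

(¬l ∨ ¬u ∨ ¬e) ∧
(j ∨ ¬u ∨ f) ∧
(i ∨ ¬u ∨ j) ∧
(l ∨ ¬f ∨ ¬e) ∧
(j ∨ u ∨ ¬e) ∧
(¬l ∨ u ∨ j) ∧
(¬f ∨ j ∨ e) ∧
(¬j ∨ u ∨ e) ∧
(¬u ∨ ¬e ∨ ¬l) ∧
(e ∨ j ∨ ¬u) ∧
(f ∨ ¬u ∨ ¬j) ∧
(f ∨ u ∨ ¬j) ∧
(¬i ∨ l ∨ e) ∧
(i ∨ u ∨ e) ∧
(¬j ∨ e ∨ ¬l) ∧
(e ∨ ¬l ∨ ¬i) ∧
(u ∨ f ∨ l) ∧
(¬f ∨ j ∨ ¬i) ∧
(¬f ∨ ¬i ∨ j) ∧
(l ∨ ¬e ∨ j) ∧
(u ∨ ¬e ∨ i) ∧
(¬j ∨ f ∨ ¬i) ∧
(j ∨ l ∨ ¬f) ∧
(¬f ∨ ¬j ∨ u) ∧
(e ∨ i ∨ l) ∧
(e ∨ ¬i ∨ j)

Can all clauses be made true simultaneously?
No

No, the formula is not satisfiable.

No assignment of truth values to the variables can make all 26 clauses true simultaneously.

The formula is UNSAT (unsatisfiable).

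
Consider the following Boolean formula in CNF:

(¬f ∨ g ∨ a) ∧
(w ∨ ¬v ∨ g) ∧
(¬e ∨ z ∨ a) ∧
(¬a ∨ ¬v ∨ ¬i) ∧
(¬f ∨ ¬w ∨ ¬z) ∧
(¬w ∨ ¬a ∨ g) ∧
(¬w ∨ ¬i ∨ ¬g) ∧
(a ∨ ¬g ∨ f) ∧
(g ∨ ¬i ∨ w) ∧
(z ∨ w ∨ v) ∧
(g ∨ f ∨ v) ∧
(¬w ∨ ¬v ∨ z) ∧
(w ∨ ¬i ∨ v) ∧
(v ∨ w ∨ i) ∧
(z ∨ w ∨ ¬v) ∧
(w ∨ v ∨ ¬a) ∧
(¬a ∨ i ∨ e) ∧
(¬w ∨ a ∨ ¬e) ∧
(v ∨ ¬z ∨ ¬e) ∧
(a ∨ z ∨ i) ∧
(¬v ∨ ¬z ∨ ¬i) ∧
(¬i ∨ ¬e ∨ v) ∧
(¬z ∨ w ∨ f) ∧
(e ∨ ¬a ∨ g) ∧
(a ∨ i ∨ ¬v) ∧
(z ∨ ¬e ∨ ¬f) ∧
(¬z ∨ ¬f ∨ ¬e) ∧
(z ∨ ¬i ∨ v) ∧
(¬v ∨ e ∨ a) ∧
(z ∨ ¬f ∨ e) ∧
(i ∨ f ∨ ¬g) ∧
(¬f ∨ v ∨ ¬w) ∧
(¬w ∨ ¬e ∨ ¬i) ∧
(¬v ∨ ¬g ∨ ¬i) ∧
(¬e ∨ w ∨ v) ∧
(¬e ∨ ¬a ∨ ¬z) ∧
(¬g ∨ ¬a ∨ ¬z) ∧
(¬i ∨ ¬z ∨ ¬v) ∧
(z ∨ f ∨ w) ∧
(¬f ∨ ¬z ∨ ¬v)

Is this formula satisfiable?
No

No, the formula is not satisfiable.

No assignment of truth values to the variables can make all 40 clauses true simultaneously.

The formula is UNSAT (unsatisfiable).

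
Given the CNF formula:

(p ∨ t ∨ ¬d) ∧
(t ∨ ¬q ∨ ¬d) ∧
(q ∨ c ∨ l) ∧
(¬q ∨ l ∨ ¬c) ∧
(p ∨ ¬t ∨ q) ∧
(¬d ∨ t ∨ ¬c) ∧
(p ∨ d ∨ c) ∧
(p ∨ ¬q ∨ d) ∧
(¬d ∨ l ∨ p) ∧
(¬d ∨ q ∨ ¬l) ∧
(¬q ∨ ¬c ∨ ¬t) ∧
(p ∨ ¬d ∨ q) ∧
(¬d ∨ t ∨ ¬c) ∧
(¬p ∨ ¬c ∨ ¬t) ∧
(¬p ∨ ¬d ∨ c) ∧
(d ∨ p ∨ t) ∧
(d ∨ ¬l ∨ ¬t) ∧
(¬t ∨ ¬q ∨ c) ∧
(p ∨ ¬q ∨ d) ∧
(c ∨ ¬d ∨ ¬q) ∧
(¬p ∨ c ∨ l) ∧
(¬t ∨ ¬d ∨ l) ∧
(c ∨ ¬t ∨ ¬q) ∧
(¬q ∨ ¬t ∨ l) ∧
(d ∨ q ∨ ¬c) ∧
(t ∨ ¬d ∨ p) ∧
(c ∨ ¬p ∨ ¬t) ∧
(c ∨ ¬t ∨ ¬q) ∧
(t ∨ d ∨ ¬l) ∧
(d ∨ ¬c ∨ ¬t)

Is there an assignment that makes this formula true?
No

No, the formula is not satisfiable.

No assignment of truth values to the variables can make all 30 clauses true simultaneously.

The formula is UNSAT (unsatisfiable).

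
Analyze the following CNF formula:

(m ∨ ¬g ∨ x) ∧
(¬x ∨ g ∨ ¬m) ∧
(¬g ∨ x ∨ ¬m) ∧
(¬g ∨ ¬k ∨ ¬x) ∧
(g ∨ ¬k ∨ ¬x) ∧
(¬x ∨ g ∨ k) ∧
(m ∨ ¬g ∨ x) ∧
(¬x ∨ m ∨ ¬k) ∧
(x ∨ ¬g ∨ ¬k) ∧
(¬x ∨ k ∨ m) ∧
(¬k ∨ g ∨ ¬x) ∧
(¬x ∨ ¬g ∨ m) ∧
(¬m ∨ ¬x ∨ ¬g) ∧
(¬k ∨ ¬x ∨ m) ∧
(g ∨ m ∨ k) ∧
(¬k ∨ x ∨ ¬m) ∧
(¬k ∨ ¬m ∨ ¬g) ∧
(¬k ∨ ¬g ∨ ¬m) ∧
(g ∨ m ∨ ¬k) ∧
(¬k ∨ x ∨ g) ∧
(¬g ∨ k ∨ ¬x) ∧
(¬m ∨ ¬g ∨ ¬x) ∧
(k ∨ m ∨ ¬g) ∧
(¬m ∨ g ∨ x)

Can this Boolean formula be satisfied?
No

No, the formula is not satisfiable.

No assignment of truth values to the variables can make all 24 clauses true simultaneously.

The formula is UNSAT (unsatisfiable).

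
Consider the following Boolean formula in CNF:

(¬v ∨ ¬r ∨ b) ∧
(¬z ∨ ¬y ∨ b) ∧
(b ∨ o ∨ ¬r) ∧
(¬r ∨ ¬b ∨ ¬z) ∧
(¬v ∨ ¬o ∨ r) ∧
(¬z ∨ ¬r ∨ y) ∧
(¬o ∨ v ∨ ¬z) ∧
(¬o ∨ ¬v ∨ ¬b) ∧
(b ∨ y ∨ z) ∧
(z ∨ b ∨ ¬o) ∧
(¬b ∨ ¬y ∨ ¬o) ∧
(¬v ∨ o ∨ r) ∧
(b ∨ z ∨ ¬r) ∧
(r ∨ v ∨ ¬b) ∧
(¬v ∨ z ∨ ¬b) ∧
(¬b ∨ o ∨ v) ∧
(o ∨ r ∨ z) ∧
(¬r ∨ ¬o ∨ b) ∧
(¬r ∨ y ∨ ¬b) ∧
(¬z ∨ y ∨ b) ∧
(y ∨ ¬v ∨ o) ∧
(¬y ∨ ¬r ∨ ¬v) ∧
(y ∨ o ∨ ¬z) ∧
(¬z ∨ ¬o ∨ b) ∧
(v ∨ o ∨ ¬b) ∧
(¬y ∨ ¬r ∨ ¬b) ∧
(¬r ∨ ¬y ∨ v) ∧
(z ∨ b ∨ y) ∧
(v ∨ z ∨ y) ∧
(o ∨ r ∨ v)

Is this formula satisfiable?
No

No, the formula is not satisfiable.

No assignment of truth values to the variables can make all 30 clauses true simultaneously.

The formula is UNSAT (unsatisfiable).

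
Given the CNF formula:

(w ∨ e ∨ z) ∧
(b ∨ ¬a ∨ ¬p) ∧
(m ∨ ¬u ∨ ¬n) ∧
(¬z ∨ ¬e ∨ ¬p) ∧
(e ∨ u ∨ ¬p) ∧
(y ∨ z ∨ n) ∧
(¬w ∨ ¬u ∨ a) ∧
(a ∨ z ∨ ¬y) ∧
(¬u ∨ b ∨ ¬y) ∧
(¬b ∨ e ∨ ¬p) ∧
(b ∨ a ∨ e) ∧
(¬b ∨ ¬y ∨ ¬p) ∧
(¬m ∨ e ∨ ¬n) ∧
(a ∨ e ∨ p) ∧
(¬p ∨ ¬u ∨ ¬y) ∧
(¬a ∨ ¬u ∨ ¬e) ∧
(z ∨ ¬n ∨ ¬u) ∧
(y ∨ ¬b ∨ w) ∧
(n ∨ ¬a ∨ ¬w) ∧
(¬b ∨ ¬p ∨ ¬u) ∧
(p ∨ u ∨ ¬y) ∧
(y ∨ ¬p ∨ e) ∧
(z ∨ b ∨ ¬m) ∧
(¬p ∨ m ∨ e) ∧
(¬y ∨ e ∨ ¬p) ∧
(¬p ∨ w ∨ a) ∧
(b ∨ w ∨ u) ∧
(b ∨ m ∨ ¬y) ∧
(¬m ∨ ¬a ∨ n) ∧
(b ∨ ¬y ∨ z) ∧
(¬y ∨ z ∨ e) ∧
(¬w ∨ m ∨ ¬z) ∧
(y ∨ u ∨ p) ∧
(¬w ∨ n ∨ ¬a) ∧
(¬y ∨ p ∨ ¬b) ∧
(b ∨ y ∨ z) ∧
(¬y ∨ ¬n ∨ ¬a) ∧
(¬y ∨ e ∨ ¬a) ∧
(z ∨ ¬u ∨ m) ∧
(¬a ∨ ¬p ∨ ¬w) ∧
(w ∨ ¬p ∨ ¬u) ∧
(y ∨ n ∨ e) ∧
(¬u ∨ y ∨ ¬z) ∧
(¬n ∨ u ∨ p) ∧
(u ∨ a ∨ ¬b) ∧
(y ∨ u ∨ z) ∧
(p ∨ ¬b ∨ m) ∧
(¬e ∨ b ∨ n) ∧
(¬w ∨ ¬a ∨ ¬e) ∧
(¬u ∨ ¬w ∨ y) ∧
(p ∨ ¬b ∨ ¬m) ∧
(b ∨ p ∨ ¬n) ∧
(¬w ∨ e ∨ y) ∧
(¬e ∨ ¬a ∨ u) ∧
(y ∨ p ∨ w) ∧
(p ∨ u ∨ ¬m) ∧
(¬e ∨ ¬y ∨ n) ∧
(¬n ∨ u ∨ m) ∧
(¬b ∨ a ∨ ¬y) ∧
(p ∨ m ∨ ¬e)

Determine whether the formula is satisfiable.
No

No, the formula is not satisfiable.

No assignment of truth values to the variables can make all 60 clauses true simultaneously.

The formula is UNSAT (unsatisfiable).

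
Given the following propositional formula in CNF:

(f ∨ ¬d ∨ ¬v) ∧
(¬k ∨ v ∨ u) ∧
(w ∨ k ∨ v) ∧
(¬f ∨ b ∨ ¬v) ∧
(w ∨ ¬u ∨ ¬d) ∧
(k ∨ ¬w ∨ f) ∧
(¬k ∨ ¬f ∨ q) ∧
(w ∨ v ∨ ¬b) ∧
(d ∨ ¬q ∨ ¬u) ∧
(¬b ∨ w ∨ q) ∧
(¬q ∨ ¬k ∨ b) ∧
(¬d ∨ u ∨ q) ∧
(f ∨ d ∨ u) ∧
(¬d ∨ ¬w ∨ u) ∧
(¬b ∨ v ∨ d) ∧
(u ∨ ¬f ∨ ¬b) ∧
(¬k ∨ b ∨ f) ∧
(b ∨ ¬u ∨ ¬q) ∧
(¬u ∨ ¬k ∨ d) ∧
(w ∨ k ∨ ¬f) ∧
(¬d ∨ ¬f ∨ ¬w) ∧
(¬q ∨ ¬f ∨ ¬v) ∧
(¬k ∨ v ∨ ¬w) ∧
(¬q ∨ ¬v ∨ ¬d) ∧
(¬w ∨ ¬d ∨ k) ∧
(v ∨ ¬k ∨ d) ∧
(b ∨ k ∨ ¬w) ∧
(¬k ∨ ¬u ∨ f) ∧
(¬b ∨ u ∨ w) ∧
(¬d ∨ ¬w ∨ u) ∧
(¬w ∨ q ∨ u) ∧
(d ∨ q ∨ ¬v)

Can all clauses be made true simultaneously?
No

No, the formula is not satisfiable.

No assignment of truth values to the variables can make all 32 clauses true simultaneously.

The formula is UNSAT (unsatisfiable).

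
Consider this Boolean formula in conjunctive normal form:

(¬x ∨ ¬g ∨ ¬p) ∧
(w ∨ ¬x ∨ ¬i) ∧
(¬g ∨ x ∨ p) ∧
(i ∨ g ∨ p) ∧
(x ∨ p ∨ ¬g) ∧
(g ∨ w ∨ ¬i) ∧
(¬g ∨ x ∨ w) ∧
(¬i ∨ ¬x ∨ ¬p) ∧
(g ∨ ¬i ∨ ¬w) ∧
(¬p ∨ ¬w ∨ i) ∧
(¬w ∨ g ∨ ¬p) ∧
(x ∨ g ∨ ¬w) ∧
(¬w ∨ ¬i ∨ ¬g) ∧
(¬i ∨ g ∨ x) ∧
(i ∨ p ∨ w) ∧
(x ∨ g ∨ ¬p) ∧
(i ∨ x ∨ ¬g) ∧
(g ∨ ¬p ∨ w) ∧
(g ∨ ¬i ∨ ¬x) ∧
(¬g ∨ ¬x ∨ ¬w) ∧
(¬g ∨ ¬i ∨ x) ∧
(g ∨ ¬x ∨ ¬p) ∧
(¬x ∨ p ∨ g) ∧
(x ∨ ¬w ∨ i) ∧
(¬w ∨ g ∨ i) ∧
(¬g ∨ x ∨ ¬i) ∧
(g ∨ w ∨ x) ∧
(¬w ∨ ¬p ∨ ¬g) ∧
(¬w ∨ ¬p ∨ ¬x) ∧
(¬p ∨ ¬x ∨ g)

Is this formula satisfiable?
No

No, the formula is not satisfiable.

No assignment of truth values to the variables can make all 30 clauses true simultaneously.

The formula is UNSAT (unsatisfiable).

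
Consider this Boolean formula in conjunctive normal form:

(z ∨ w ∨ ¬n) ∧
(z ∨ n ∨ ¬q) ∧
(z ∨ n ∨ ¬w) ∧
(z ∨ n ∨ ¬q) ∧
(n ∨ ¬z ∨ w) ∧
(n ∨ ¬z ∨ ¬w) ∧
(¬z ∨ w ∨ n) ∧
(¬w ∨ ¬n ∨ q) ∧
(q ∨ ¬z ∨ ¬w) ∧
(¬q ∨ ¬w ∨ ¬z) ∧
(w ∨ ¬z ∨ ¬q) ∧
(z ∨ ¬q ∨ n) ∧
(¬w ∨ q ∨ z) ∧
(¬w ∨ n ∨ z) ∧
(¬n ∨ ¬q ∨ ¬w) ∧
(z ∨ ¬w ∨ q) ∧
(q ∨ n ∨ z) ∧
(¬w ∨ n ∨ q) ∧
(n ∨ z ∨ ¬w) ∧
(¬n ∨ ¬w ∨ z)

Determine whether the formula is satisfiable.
Yes

Yes, the formula is satisfiable.

One satisfying assignment is: z=True, n=True, q=False, w=False

Verification: With this assignment, all 20 clauses evaluate to true.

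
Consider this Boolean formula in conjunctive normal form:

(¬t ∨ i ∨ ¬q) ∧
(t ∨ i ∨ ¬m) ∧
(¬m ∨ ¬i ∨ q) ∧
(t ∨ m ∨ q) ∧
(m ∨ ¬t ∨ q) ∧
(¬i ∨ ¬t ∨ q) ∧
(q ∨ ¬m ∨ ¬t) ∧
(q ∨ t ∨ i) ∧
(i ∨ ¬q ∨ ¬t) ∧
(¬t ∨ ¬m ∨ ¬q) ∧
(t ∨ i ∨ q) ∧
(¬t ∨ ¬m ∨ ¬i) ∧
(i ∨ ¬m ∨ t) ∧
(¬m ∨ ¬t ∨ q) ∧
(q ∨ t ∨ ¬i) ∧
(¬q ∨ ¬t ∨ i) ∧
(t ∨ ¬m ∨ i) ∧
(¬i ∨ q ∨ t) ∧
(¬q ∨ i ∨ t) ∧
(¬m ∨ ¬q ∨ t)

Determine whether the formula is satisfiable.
Yes

Yes, the formula is satisfiable.

One satisfying assignment is: m=False, i=True, t=False, q=True

Verification: With this assignment, all 20 clauses evaluate to true.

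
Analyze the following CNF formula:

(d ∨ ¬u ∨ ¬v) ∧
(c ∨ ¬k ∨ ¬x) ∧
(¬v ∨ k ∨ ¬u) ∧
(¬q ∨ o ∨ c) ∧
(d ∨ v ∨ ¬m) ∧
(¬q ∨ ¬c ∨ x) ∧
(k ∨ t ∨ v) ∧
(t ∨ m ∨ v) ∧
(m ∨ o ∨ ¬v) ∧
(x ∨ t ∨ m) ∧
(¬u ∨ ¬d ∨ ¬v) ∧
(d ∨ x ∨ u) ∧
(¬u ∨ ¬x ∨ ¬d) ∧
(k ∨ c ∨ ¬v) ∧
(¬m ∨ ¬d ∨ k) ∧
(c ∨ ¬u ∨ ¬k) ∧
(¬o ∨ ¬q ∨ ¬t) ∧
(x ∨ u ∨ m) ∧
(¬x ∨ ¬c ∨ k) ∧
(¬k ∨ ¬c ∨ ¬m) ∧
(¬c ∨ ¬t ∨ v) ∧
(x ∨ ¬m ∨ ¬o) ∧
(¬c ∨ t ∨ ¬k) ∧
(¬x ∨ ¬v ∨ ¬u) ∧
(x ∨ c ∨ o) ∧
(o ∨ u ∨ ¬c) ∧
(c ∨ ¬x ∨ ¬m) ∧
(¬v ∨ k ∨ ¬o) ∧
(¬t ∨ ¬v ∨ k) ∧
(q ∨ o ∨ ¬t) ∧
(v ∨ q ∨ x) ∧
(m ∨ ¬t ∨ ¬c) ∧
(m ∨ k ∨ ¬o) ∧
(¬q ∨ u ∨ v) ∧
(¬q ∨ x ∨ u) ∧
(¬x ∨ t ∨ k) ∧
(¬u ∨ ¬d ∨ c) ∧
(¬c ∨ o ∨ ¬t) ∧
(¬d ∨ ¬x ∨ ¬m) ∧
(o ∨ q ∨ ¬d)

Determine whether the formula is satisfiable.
No

No, the formula is not satisfiable.

No assignment of truth values to the variables can make all 40 clauses true simultaneously.

The formula is UNSAT (unsatisfiable).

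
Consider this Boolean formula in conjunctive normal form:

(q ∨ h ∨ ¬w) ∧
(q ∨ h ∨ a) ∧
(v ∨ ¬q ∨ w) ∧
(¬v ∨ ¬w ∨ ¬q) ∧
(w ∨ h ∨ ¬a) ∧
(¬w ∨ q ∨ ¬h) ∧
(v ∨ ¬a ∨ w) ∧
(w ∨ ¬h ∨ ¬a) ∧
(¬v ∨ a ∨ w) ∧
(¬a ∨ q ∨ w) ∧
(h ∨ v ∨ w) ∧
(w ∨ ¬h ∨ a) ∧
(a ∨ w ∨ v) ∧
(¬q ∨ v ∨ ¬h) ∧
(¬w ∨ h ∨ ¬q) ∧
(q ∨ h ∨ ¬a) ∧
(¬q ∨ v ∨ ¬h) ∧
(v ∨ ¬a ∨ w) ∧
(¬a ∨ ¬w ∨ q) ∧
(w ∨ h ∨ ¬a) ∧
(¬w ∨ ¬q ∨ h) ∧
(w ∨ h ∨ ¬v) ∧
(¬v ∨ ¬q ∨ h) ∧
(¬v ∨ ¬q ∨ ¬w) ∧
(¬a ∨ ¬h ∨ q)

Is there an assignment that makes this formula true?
No

No, the formula is not satisfiable.

No assignment of truth values to the variables can make all 25 clauses true simultaneously.

The formula is UNSAT (unsatisfiable).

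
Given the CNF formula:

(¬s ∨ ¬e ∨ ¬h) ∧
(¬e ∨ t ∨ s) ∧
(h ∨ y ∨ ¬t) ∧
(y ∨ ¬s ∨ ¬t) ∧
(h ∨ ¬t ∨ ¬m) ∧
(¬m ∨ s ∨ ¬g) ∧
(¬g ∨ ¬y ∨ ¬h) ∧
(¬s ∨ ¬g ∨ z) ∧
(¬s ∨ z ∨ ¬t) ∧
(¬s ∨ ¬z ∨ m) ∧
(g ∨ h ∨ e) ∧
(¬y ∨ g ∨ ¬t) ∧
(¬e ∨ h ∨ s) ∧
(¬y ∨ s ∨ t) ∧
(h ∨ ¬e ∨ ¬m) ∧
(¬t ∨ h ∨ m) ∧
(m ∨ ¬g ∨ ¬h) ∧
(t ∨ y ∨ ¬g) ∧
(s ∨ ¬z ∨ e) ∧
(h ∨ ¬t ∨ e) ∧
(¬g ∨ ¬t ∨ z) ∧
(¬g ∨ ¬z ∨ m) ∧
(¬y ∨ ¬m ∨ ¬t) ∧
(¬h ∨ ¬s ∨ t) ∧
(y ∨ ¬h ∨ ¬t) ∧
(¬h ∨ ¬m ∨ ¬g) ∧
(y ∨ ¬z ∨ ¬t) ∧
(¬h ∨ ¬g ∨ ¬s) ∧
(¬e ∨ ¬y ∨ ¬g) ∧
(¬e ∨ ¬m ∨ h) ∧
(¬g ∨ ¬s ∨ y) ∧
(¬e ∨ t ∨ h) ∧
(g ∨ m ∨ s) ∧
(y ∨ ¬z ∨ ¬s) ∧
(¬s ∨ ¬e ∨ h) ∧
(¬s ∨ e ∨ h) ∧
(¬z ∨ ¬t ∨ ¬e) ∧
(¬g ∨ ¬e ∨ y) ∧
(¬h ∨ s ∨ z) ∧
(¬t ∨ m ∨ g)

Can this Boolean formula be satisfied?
No

No, the formula is not satisfiable.

No assignment of truth values to the variables can make all 40 clauses true simultaneously.

The formula is UNSAT (unsatisfiable).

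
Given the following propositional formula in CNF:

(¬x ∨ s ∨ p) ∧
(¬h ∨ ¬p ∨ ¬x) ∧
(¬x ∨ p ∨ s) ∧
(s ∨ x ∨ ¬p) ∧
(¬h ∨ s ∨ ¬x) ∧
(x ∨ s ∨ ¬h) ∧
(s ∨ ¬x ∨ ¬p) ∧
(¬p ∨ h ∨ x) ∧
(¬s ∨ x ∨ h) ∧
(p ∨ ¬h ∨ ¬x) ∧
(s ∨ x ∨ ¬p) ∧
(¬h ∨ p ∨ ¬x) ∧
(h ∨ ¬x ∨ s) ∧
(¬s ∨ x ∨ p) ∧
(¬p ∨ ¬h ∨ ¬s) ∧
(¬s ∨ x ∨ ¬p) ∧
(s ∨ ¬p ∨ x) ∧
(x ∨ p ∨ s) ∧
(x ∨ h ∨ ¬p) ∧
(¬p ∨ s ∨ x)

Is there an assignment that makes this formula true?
Yes

Yes, the formula is satisfiable.

One satisfying assignment is: h=False, x=True, s=True, p=False

Verification: With this assignment, all 20 clauses evaluate to true.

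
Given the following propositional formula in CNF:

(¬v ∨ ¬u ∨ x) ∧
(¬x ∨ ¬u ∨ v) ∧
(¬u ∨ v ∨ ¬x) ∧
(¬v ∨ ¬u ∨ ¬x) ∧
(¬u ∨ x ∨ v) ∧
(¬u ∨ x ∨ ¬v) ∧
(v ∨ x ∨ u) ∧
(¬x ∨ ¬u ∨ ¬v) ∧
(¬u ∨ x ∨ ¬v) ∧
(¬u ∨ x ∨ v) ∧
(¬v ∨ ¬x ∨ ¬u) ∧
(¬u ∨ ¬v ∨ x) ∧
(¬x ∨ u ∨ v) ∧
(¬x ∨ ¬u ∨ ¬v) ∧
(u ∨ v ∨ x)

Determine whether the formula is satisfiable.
Yes

Yes, the formula is satisfiable.

One satisfying assignment is: u=False, x=False, v=True

Verification: With this assignment, all 15 clauses evaluate to true.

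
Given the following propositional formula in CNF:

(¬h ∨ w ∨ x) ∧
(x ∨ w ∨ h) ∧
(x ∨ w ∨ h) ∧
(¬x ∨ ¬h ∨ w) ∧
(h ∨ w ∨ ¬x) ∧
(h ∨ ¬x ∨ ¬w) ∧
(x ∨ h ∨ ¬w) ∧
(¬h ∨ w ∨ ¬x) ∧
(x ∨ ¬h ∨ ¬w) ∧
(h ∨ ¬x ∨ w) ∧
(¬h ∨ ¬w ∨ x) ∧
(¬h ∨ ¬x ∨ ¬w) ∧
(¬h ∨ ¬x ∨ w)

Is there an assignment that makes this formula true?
No

No, the formula is not satisfiable.

No assignment of truth values to the variables can make all 13 clauses true simultaneously.

The formula is UNSAT (unsatisfiable).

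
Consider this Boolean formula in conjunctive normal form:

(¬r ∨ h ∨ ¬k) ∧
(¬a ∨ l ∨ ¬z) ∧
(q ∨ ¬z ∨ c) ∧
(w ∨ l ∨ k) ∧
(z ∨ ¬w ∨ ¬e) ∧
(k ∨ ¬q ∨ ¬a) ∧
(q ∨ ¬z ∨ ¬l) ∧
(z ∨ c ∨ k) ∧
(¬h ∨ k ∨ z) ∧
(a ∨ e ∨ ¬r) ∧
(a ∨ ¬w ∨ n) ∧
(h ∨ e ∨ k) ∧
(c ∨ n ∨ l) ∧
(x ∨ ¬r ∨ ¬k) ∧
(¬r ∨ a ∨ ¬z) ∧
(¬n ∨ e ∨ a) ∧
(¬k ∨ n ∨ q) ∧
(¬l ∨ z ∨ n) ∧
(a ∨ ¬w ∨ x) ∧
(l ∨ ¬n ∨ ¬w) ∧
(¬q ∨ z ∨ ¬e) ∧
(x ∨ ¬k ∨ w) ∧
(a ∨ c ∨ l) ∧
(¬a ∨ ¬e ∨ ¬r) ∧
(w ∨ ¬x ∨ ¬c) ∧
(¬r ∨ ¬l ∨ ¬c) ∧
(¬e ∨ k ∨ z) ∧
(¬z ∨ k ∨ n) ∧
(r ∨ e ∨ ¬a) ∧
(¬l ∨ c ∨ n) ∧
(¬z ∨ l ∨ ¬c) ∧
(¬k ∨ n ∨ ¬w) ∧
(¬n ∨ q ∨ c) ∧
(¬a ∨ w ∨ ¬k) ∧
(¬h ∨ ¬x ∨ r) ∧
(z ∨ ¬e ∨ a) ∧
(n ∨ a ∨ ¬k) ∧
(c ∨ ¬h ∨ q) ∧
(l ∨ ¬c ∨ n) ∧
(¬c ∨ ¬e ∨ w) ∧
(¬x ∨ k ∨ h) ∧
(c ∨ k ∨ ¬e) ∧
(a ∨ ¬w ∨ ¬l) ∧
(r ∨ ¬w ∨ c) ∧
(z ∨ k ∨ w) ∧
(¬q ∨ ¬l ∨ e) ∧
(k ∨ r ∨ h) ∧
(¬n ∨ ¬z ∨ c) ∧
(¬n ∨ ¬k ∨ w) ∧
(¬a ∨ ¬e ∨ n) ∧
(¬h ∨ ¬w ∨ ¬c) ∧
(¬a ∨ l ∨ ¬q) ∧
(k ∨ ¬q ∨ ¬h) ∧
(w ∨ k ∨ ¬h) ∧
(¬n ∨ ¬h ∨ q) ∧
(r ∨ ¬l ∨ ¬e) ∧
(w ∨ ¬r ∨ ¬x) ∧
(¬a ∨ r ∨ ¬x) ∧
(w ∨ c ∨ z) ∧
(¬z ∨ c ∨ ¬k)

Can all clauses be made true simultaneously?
No

No, the formula is not satisfiable.

No assignment of truth values to the variables can make all 60 clauses true simultaneously.

The formula is UNSAT (unsatisfiable).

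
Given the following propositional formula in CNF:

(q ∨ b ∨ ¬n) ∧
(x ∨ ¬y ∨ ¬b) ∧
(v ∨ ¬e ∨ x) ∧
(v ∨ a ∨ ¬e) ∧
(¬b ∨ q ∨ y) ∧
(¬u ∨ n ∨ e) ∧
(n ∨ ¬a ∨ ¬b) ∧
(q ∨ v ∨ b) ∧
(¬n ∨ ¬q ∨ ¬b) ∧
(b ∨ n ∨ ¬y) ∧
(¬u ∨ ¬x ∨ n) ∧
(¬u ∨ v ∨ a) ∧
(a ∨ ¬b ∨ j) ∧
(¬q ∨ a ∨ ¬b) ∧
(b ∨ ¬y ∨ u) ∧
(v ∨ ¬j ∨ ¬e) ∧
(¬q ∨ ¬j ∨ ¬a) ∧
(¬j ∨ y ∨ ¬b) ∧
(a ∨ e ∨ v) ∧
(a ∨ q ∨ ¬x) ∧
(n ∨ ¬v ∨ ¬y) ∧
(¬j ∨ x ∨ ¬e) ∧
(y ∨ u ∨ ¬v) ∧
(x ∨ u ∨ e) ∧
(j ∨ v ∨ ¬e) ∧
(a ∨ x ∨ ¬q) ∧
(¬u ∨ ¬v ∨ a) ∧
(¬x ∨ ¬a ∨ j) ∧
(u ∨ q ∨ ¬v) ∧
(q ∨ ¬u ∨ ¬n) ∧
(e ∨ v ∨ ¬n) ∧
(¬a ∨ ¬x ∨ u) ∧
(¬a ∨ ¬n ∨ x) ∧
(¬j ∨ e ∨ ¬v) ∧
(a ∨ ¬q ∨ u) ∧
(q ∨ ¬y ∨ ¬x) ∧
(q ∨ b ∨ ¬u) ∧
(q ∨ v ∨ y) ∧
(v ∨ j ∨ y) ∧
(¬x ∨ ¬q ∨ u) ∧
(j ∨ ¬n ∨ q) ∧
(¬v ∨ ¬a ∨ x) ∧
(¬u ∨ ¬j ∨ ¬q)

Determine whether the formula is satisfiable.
No

No, the formula is not satisfiable.

No assignment of truth values to the variables can make all 43 clauses true simultaneously.

The formula is UNSAT (unsatisfiable).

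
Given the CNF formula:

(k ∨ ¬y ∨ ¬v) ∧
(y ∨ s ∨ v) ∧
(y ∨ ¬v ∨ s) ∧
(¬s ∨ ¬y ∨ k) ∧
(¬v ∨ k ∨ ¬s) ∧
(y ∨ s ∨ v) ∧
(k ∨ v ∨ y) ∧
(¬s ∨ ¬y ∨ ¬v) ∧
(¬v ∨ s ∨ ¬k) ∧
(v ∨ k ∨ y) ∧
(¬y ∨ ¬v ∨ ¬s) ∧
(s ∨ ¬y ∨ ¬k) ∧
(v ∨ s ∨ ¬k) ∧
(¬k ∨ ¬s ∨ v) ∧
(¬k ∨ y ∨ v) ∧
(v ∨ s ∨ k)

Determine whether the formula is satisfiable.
Yes

Yes, the formula is satisfiable.

One satisfying assignment is: k=True, y=False, s=True, v=True

Verification: With this assignment, all 16 clauses evaluate to true.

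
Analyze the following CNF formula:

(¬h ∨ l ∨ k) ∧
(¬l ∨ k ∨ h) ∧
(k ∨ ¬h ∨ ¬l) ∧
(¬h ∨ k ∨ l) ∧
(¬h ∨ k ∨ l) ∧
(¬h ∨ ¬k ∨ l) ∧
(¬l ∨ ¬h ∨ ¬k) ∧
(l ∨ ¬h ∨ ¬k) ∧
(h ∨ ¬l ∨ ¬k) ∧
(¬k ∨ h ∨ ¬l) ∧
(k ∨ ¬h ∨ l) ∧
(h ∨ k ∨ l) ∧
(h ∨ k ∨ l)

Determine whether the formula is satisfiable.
Yes

Yes, the formula is satisfiable.

One satisfying assignment is: k=True, l=False, h=False

Verification: With this assignment, all 13 clauses evaluate to true.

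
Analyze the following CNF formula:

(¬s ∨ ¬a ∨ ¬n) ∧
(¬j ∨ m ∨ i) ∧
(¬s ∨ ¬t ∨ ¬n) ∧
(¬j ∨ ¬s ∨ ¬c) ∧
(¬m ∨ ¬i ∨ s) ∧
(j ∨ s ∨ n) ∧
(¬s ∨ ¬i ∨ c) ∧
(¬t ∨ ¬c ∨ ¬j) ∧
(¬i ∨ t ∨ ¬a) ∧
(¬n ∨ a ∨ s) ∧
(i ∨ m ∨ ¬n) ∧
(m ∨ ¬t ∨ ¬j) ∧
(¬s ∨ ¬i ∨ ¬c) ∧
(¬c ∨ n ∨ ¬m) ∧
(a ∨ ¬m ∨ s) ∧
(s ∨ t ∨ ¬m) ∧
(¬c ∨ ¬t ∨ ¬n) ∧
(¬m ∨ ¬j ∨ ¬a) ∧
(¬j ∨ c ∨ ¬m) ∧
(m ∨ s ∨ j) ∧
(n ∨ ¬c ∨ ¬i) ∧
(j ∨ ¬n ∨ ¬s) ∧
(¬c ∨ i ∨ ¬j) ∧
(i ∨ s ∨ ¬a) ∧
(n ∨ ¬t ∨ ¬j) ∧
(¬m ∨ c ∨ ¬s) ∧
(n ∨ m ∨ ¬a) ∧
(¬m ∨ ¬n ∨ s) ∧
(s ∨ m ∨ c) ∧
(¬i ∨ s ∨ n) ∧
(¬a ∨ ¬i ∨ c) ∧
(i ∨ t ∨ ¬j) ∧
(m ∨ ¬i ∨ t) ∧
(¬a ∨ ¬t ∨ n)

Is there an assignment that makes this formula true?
Yes

Yes, the formula is satisfiable.

One satisfying assignment is: i=False, n=False, a=False, j=False, s=True, t=False, m=False, c=False

Verification: With this assignment, all 34 clauses evaluate to true.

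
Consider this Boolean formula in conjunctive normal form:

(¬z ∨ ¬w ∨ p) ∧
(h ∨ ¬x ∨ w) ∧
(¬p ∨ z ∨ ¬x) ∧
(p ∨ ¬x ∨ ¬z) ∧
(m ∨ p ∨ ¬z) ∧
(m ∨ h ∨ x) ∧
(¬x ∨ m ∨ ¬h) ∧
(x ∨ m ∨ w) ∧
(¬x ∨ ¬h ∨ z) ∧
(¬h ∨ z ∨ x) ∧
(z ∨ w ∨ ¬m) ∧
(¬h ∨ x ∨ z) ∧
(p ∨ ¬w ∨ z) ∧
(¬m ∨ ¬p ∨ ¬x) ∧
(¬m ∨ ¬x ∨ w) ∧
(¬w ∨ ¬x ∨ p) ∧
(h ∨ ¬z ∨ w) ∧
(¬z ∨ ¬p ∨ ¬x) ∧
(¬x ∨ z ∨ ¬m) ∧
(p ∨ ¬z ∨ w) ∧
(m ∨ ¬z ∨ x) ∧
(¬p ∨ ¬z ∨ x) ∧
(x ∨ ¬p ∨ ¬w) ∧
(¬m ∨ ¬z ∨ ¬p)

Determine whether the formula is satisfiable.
No

No, the formula is not satisfiable.

No assignment of truth values to the variables can make all 24 clauses true simultaneously.

The formula is UNSAT (unsatisfiable).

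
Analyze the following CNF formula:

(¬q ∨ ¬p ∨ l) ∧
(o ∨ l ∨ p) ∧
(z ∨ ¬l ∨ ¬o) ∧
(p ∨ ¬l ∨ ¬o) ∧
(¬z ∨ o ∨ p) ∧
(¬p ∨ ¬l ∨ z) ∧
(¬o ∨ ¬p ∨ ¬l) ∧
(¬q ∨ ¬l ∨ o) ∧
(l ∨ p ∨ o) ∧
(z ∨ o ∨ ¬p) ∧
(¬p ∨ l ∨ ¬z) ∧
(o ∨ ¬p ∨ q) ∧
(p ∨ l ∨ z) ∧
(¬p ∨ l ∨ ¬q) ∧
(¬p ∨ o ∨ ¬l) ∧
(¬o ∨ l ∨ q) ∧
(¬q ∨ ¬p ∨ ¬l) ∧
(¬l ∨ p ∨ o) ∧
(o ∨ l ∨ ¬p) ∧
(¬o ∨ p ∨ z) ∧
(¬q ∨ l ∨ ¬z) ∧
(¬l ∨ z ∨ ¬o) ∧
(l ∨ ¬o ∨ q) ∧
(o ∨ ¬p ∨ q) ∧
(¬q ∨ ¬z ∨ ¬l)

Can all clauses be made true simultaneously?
No

No, the formula is not satisfiable.

No assignment of truth values to the variables can make all 25 clauses true simultaneously.

The formula is UNSAT (unsatisfiable).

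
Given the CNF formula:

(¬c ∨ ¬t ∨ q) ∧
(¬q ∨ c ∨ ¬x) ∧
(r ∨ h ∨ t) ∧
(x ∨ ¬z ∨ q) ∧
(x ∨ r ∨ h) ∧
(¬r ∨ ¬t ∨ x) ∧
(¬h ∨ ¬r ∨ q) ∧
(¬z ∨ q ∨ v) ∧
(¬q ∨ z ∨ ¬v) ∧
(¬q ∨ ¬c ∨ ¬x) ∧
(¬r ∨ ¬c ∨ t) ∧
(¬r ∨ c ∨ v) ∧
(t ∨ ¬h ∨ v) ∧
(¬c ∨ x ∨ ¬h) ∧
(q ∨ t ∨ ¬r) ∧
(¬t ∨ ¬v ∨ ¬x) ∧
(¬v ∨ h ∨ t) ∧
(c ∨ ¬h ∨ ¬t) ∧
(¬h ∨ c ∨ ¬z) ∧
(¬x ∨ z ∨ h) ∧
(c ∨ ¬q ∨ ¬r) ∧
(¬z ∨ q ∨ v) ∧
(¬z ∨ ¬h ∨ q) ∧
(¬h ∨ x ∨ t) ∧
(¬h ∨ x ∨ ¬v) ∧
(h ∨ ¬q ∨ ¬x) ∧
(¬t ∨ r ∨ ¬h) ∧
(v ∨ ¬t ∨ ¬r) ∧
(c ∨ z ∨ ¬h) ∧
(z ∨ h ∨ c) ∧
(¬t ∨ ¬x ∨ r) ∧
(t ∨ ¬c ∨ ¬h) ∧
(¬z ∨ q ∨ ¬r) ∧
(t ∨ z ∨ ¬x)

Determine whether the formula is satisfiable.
No

No, the formula is not satisfiable.

No assignment of truth values to the variables can make all 34 clauses true simultaneously.

The formula is UNSAT (unsatisfiable).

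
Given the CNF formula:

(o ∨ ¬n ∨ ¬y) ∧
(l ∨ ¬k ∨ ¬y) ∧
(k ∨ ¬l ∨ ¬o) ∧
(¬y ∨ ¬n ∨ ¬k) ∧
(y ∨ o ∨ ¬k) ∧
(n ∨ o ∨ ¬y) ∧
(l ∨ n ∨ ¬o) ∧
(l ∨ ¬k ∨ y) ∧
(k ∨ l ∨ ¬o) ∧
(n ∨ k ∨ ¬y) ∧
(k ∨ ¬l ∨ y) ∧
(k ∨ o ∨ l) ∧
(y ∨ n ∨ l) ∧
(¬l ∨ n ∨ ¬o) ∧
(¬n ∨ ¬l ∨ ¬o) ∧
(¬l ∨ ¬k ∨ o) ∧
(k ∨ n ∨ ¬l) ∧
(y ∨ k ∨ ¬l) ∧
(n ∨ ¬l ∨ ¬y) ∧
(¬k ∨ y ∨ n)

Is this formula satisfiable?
No

No, the formula is not satisfiable.

No assignment of truth values to the variables can make all 20 clauses true simultaneously.

The formula is UNSAT (unsatisfiable).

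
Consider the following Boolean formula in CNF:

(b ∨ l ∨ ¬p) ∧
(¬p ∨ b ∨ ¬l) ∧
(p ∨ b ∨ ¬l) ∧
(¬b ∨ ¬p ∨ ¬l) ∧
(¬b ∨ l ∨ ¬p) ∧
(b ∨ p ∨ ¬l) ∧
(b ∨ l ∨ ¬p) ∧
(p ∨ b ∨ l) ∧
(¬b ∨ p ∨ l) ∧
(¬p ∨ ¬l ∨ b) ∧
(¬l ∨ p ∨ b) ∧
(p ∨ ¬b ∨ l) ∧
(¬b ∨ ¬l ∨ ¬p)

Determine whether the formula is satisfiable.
Yes

Yes, the formula is satisfiable.

One satisfying assignment is: b=True, l=True, p=False

Verification: With this assignment, all 13 clauses evaluate to true.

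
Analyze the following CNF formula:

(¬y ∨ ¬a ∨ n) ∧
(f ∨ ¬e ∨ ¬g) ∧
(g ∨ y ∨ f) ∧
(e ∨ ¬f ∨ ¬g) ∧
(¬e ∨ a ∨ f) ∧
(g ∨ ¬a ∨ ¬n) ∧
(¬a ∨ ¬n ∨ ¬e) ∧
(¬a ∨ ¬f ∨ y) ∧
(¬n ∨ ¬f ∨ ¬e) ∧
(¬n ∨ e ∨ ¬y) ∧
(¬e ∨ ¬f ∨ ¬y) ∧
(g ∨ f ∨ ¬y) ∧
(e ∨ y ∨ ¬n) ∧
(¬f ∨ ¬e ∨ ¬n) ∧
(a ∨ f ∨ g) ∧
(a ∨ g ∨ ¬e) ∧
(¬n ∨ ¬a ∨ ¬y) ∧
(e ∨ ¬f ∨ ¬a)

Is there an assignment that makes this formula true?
Yes

Yes, the formula is satisfiable.

One satisfying assignment is: n=False, y=False, f=True, e=False, a=False, g=False

Verification: With this assignment, all 18 clauses evaluate to true.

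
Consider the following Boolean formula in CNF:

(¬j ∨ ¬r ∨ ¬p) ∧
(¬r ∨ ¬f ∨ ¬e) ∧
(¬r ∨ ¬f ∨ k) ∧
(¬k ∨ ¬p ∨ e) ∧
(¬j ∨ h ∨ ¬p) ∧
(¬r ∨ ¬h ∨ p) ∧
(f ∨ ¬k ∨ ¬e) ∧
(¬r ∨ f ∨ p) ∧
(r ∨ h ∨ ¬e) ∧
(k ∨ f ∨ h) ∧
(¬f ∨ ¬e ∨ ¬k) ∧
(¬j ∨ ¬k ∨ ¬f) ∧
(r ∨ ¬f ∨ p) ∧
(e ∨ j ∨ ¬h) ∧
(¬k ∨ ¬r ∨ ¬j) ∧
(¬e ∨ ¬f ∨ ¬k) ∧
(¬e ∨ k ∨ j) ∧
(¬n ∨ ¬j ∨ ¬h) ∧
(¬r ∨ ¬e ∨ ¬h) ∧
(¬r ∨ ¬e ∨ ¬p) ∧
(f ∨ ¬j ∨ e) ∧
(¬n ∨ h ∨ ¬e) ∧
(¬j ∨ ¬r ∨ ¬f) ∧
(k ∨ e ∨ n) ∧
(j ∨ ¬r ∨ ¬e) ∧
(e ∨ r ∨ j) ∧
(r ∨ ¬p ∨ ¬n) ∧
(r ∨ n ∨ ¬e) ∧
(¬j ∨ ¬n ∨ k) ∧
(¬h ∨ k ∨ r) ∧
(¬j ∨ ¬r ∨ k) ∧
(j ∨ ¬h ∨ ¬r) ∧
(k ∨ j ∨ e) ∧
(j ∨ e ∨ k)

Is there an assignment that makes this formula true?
Yes

Yes, the formula is satisfiable.

One satisfying assignment is: k=True, j=False, f=True, h=False, e=False, n=False, p=False, r=True

Verification: With this assignment, all 34 clauses evaluate to true.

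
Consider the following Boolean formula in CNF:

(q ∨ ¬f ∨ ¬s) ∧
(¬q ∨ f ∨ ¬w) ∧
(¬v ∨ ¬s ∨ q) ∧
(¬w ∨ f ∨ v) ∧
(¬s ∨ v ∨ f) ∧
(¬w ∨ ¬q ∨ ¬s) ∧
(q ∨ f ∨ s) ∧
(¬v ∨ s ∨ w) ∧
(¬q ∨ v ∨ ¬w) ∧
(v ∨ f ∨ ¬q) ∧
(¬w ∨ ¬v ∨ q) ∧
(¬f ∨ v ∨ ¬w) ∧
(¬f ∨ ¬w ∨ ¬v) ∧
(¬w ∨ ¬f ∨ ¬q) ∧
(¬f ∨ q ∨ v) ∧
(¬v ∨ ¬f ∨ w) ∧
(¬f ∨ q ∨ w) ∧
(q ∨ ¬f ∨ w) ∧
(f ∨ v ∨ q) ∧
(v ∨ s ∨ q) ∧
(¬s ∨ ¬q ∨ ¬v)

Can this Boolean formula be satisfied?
Yes

Yes, the formula is satisfiable.

One satisfying assignment is: f=True, q=True, s=False, w=False, v=False

Verification: With this assignment, all 21 clauses evaluate to true.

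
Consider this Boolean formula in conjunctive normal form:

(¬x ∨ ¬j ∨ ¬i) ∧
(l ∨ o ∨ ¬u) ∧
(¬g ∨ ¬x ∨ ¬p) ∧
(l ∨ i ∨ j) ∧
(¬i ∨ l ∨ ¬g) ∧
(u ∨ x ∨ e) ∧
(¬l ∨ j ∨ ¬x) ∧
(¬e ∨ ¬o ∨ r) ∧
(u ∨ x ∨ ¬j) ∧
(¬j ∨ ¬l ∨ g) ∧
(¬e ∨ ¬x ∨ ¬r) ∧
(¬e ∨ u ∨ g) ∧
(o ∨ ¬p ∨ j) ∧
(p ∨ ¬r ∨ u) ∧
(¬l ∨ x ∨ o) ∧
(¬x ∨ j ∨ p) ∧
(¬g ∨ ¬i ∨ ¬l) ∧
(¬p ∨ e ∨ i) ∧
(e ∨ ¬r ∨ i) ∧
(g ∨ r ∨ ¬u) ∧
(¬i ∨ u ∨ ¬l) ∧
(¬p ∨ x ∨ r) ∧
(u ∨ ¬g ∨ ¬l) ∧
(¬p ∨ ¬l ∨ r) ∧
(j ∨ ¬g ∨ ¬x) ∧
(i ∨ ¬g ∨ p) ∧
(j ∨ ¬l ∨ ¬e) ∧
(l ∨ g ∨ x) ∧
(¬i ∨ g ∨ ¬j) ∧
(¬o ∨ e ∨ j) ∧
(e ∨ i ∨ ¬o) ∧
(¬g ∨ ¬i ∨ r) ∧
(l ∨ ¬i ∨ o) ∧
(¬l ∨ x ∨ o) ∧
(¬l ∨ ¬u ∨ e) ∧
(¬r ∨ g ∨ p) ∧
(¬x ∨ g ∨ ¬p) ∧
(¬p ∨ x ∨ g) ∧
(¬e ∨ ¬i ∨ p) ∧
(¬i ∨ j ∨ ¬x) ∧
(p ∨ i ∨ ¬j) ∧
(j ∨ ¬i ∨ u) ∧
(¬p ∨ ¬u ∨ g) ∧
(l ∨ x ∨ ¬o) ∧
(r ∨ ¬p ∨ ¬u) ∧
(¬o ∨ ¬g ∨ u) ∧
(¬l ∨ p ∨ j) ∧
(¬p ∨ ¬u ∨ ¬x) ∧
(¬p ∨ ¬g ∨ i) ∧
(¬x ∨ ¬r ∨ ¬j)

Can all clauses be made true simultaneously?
No

No, the formula is not satisfiable.

No assignment of truth values to the variables can make all 50 clauses true simultaneously.

The formula is UNSAT (unsatisfiable).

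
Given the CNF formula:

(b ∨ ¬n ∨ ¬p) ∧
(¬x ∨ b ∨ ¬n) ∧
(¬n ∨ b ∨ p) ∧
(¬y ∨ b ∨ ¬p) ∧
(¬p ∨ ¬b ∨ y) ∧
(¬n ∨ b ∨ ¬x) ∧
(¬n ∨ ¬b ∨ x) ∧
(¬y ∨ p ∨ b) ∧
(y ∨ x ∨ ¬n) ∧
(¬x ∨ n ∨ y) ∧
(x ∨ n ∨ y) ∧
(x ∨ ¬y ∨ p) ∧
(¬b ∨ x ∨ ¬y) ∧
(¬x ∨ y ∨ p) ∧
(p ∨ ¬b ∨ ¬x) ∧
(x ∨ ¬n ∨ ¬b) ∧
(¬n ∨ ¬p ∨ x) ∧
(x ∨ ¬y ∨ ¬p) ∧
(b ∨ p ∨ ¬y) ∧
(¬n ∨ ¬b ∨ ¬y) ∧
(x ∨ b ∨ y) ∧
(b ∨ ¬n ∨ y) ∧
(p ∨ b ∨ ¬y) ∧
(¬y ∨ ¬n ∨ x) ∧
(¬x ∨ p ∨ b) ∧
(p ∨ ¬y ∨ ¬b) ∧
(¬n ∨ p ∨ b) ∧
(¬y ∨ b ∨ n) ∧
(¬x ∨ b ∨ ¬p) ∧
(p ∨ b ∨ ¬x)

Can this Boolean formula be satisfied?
Yes

Yes, the formula is satisfiable.

One satisfying assignment is: n=False, p=True, b=True, x=True, y=True

Verification: With this assignment, all 30 clauses evaluate to true.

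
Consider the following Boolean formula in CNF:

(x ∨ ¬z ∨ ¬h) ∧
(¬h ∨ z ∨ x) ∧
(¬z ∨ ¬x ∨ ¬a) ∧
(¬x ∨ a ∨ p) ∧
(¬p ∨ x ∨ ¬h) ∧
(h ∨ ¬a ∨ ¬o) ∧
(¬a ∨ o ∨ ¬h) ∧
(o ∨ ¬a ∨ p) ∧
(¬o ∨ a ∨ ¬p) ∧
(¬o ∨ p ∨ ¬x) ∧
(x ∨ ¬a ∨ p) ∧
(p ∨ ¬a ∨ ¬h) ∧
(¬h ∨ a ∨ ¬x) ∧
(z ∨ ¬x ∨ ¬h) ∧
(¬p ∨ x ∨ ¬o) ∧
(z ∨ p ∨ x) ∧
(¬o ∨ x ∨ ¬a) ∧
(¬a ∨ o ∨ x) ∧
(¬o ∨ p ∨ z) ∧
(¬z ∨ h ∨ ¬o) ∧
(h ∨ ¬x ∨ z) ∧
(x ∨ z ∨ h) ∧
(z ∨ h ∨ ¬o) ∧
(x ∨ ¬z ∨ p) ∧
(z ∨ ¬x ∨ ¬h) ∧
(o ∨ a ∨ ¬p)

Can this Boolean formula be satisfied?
No

No, the formula is not satisfiable.

No assignment of truth values to the variables can make all 26 clauses true simultaneously.

The formula is UNSAT (unsatisfiable).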